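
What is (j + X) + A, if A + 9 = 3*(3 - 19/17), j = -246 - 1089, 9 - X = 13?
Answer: -22820/17 ≈ -1342.4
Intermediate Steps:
X = -4 (X = 9 - 1*13 = 9 - 13 = -4)
j = -1335
A = -57/17 (A = -9 + 3*(3 - 19/17) = -9 + 3*(32/17) = -9 + 96/17 = -57/17 ≈ -3.3529)
(j + X) + A = (-1335 - 4) - 57/17 = -1339 - 57/17 = -22820/17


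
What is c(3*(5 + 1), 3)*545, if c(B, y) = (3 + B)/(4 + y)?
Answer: 1635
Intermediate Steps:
c(B, y) = (3 + B)/(4 + y)
c(3*(5 + 1), 3)*545 = ((3 + 3*(5 + 1))/(4 + 3))*545 = ((3 + 3*6)/7)*545 = ((3 + 18)/7)*545 = ((⅐)*21)*545 = 3*545 = 1635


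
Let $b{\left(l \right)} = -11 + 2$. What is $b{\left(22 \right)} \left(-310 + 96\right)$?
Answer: $1926$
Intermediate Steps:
$b{\left(l \right)} = -9$
$b{\left(22 \right)} \left(-310 + 96\right) = - 9 \left(-310 + 96\right) = \left(-9\right) \left(-214\right) = 1926$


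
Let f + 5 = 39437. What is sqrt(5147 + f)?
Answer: sqrt(44579) ≈ 211.14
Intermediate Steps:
f = 39432 (f = -5 + 39437 = 39432)
sqrt(5147 + f) = sqrt(5147 + 39432) = sqrt(44579)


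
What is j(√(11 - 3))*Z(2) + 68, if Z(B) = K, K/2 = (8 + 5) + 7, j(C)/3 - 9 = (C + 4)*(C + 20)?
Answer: 11708 + 5760*√2 ≈ 19854.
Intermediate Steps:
j(C) = 27 + 3*(4 + C)*(20 + C) (j(C) = 27 + 3*((C + 4)*(C + 20)) = 27 + 3*((4 + C)*(20 + C)) = 27 + 3*(4 + C)*(20 + C))
K = 40 (K = 2*((8 + 5) + 7) = 2*(13 + 7) = 2*20 = 40)
Z(B) = 40
j(√(11 - 3))*Z(2) + 68 = (267 + 3*(√(11 - 3))² + 72*√(11 - 3))*40 + 68 = (267 + 3*(√8)² + 72*√8)*40 + 68 = (267 + 3*(2*√2)² + 72*(2*√2))*40 + 68 = (267 + 3*8 + 144*√2)*40 + 68 = (267 + 24 + 144*√2)*40 + 68 = (291 + 144*√2)*40 + 68 = (11640 + 5760*√2) + 68 = 11708 + 5760*√2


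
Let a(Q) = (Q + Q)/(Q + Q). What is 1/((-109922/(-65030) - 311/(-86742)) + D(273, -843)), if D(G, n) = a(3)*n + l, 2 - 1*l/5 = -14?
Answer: -2820416130/2147199967963 ≈ -0.0013135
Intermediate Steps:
l = 80 (l = 10 - 5*(-14) = 10 + 70 = 80)
a(Q) = 1 (a(Q) = (2*Q)/((2*Q)) = (2*Q)*(1/(2*Q)) = 1)
D(G, n) = 80 + n (D(G, n) = 1*n + 80 = n + 80 = 80 + n)
1/((-109922/(-65030) - 311/(-86742)) + D(273, -843)) = 1/((-109922/(-65030) - 311/(-86742)) + (80 - 843)) = 1/((-109922*(-1/65030) - 311*(-1/86742)) - 763) = 1/((54961/32515 + 311/86742) - 763) = 1/(4777539227/2820416130 - 763) = 1/(-2147199967963/2820416130) = -2820416130/2147199967963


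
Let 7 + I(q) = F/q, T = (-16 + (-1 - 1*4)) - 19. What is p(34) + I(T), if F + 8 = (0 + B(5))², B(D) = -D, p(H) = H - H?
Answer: -297/40 ≈ -7.4250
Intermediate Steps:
p(H) = 0
F = 17 (F = -8 + (0 - 1*5)² = -8 + (0 - 5)² = -8 + (-5)² = -8 + 25 = 17)
T = -40 (T = (-16 + (-1 - 4)) - 19 = (-16 - 5) - 19 = -21 - 19 = -40)
I(q) = -7 + 17/q
p(34) + I(T) = 0 + (-7 + 17/(-40)) = 0 + (-7 + 17*(-1/40)) = 0 + (-7 - 17/40) = 0 - 297/40 = -297/40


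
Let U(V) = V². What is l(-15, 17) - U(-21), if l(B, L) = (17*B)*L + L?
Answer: -4759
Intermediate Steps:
l(B, L) = L + 17*B*L (l(B, L) = 17*B*L + L = L + 17*B*L)
l(-15, 17) - U(-21) = 17*(1 + 17*(-15)) - 1*(-21)² = 17*(1 - 255) - 1*441 = 17*(-254) - 441 = -4318 - 441 = -4759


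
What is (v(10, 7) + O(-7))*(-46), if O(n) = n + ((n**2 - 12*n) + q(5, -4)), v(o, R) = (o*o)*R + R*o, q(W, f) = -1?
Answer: -41170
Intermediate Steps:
v(o, R) = R*o + R*o**2 (v(o, R) = o**2*R + R*o = R*o**2 + R*o = R*o + R*o**2)
O(n) = -1 + n**2 - 11*n (O(n) = n + ((n**2 - 12*n) - 1) = n + (-1 + n**2 - 12*n) = -1 + n**2 - 11*n)
(v(10, 7) + O(-7))*(-46) = (7*10*(1 + 10) + (-1 + (-7)**2 - 11*(-7)))*(-46) = (7*10*11 + (-1 + 49 + 77))*(-46) = (770 + 125)*(-46) = 895*(-46) = -41170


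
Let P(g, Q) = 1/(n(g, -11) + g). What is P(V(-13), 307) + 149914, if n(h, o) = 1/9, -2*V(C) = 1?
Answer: 1049380/7 ≈ 1.4991e+5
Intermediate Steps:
V(C) = -1/2 (V(C) = -1/2*1 = -1/2)
n(h, o) = 1/9
P(g, Q) = 1/(1/9 + g)
P(V(-13), 307) + 149914 = 9/(1 + 9*(-1/2)) + 149914 = 9/(1 - 9/2) + 149914 = 9/(-7/2) + 149914 = 9*(-2/7) + 149914 = -18/7 + 149914 = 1049380/7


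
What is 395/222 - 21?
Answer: -4267/222 ≈ -19.221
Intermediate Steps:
395/222 - 21 = -4267/222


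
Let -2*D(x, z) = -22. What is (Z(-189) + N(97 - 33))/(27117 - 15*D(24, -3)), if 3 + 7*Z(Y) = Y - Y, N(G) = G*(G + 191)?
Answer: 38079/62888 ≈ 0.60550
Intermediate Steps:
N(G) = G*(191 + G)
D(x, z) = 11 (D(x, z) = -½*(-22) = 11)
Z(Y) = -3/7 (Z(Y) = -3/7 + (Y - Y)/7 = -3/7 + (⅐)*0 = -3/7 + 0 = -3/7)
(Z(-189) + N(97 - 33))/(27117 - 15*D(24, -3)) = (-3/7 + (97 - 33)*(191 + (97 - 33)))/(27117 - 15*11) = (-3/7 + 64*(191 + 64))/(27117 - 165) = (-3/7 + 64*255)/26952 = (-3/7 + 16320)*(1/26952) = (114237/7)*(1/26952) = 38079/62888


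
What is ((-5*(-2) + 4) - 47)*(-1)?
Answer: 33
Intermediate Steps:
((-5*(-2) + 4) - 47)*(-1) = ((10 + 4) - 47)*(-1) = (14 - 47)*(-1) = -33*(-1) = 33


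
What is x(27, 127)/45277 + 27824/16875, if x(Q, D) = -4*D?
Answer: 1251214748/764049375 ≈ 1.6376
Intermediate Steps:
x(27, 127)/45277 + 27824/16875 = -4*127/45277 + 27824/16875 = -508*1/45277 + 27824*(1/16875) = -508/45277 + 27824/16875 = 1251214748/764049375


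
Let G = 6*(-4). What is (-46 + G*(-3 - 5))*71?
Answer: 10366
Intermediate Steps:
G = -24
(-46 + G*(-3 - 5))*71 = (-46 - 24*(-3 - 5))*71 = (-46 - 24*(-8))*71 = (-46 + 192)*71 = 146*71 = 10366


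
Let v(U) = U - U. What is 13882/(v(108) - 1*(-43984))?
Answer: 6941/21992 ≈ 0.31561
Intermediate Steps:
v(U) = 0
13882/(v(108) - 1*(-43984)) = 13882/(0 - 1*(-43984)) = 13882/(0 + 43984) = 13882/43984 = 13882*(1/43984) = 6941/21992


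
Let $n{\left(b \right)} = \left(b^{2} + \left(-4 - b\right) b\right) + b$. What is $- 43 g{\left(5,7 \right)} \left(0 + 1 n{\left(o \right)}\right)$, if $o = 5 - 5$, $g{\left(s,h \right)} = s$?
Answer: $0$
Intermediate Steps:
$o = 0$ ($o = 5 - 5 = 0$)
$n{\left(b \right)} = b + b^{2} + b \left(-4 - b\right)$ ($n{\left(b \right)} = \left(b^{2} + b \left(-4 - b\right)\right) + b = b + b^{2} + b \left(-4 - b\right)$)
$- 43 g{\left(5,7 \right)} \left(0 + 1 n{\left(o \right)}\right) = \left(-43\right) 5 \left(0 + 1 \left(\left(-3\right) 0\right)\right) = - 215 \left(0 + 1 \cdot 0\right) = - 215 \left(0 + 0\right) = \left(-215\right) 0 = 0$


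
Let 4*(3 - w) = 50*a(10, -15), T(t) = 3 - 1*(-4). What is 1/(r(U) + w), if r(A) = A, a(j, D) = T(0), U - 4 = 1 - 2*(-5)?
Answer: -2/139 ≈ -0.014388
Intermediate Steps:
T(t) = 7 (T(t) = 3 + 4 = 7)
U = 15 (U = 4 + (1 - 2*(-5)) = 4 + (1 + 10) = 4 + 11 = 15)
a(j, D) = 7
w = -169/2 (w = 3 - 25*7/2 = 3 - 1/4*350 = 3 - 175/2 = -169/2 ≈ -84.500)
1/(r(U) + w) = 1/(15 - 169/2) = 1/(-139/2) = -2/139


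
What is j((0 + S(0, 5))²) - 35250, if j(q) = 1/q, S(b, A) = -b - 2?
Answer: -140999/4 ≈ -35250.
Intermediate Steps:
S(b, A) = -2 - b
j((0 + S(0, 5))²) - 35250 = 1/((0 + (-2 - 1*0))²) - 35250 = 1/((0 + (-2 + 0))²) - 35250 = 1/((0 - 2)²) - 35250 = 1/((-2)²) - 35250 = 1/4 - 35250 = ¼ - 35250 = -140999/4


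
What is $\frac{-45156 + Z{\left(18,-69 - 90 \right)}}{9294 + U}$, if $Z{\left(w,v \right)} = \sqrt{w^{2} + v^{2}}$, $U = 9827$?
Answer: $- \frac{45156}{19121} + \frac{3 \sqrt{2845}}{19121} \approx -2.3532$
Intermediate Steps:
$Z{\left(w,v \right)} = \sqrt{v^{2} + w^{2}}$
$\frac{-45156 + Z{\left(18,-69 - 90 \right)}}{9294 + U} = \frac{-45156 + \sqrt{\left(-69 - 90\right)^{2} + 18^{2}}}{9294 + 9827} = \frac{-45156 + \sqrt{\left(-159\right)^{2} + 324}}{19121} = \left(-45156 + \sqrt{25281 + 324}\right) \frac{1}{19121} = \left(-45156 + \sqrt{25605}\right) \frac{1}{19121} = \left(-45156 + 3 \sqrt{2845}\right) \frac{1}{19121} = - \frac{45156}{19121} + \frac{3 \sqrt{2845}}{19121}$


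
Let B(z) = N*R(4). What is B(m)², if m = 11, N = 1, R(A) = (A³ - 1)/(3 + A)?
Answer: 81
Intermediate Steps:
R(A) = (-1 + A³)/(3 + A)
B(z) = 9 (B(z) = 1*((-1 + 4³)/(3 + 4)) = 1*((-1 + 64)/7) = 1*((⅐)*63) = 1*9 = 9)
B(m)² = 9² = 81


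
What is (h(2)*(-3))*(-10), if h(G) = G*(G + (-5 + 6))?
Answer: 180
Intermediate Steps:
h(G) = G*(1 + G) (h(G) = G*(G + 1) = G*(1 + G))
(h(2)*(-3))*(-10) = ((2*(1 + 2))*(-3))*(-10) = ((2*3)*(-3))*(-10) = (6*(-3))*(-10) = -18*(-10) = 180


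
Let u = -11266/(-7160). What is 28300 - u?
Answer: 101308367/3580 ≈ 28298.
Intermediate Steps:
u = 5633/3580 (u = -11266*(-1/7160) = 5633/3580 ≈ 1.5735)
28300 - u = 28300 - 1*5633/3580 = 28300 - 5633/3580 = 101308367/3580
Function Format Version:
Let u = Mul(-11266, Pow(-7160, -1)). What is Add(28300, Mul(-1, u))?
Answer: Rational(101308367, 3580) ≈ 28298.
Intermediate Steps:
u = Rational(5633, 3580) (u = Mul(-11266, Rational(-1, 7160)) = Rational(5633, 3580) ≈ 1.5735)
Add(28300, Mul(-1, u)) = Add(28300, Mul(-1, Rational(5633, 3580))) = Add(28300, Rational(-5633, 3580)) = Rational(101308367, 3580)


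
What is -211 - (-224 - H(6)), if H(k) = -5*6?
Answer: -17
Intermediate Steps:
H(k) = -30
-211 - (-224 - H(6)) = -211 - (-224 - 1*(-30)) = -211 - (-224 + 30) = -211 - 1*(-194) = -211 + 194 = -17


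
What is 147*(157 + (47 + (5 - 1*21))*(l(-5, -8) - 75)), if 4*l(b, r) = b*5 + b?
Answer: -705747/2 ≈ -3.5287e+5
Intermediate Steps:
l(b, r) = 3*b/2 (l(b, r) = (b*5 + b)/4 = (5*b + b)/4 = (6*b)/4 = 3*b/2)
147*(157 + (47 + (5 - 1*21))*(l(-5, -8) - 75)) = 147*(157 + (47 + (5 - 1*21))*((3/2)*(-5) - 75)) = 147*(157 + (47 + (5 - 21))*(-15/2 - 75)) = 147*(157 + (47 - 16)*(-165/2)) = 147*(157 + 31*(-165/2)) = 147*(157 - 5115/2) = 147*(-4801/2) = -705747/2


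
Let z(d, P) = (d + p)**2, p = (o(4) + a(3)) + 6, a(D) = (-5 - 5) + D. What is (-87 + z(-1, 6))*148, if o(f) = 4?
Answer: -12284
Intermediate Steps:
a(D) = -10 + D
p = 3 (p = (4 + (-10 + 3)) + 6 = (4 - 7) + 6 = -3 + 6 = 3)
z(d, P) = (3 + d)**2 (z(d, P) = (d + 3)**2 = (3 + d)**2)
(-87 + z(-1, 6))*148 = (-87 + (3 - 1)**2)*148 = (-87 + 2**2)*148 = (-87 + 4)*148 = -83*148 = -12284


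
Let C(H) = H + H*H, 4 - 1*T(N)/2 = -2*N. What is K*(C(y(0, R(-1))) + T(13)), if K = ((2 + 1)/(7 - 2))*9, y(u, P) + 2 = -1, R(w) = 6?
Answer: 1782/5 ≈ 356.40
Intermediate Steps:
y(u, P) = -3 (y(u, P) = -2 - 1 = -3)
T(N) = 8 + 4*N (T(N) = 8 - (-4)*N = 8 + 4*N)
C(H) = H + H**2
K = 27/5 (K = (3/5)*9 = 27/5 ≈ 5.4000)
K*(C(y(0, R(-1))) + T(13)) = 27*(-3*(1 - 3) + (8 + 4*13))/5 = 27*(-3*(-2) + (8 + 52))/5 = 27*(6 + 60)/5 = (27/5)*66 = 1782/5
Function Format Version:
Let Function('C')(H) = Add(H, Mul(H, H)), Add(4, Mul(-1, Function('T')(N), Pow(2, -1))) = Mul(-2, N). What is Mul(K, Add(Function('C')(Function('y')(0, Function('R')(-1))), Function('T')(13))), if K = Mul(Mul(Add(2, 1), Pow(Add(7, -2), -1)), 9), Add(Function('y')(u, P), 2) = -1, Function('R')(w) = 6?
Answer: Rational(1782, 5) ≈ 356.40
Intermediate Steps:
Function('y')(u, P) = -3 (Function('y')(u, P) = Add(-2, -1) = -3)
Function('T')(N) = Add(8, Mul(4, N)) (Function('T')(N) = Add(8, Mul(-2, Mul(-2, N))) = Add(8, Mul(4, N)))
Function('C')(H) = Add(H, Pow(H, 2))
K = Rational(27, 5) (K = Mul(Mul(3, Pow(5, -1)), 9) = Mul(Mul(3, Rational(1, 5)), 9) = Mul(Rational(3, 5), 9) = Rational(27, 5) ≈ 5.4000)
Mul(K, Add(Function('C')(Function('y')(0, Function('R')(-1))), Function('T')(13))) = Mul(Rational(27, 5), Add(Mul(-3, Add(1, -3)), Add(8, Mul(4, 13)))) = Mul(Rational(27, 5), Add(Mul(-3, -2), Add(8, 52))) = Mul(Rational(27, 5), Add(6, 60)) = Mul(Rational(27, 5), 66) = Rational(1782, 5)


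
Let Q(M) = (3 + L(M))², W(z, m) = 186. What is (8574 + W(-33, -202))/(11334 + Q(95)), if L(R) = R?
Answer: 4380/10469 ≈ 0.41838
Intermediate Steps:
Q(M) = (3 + M)²
(8574 + W(-33, -202))/(11334 + Q(95)) = (8574 + 186)/(11334 + (3 + 95)²) = 8760/(11334 + 98²) = 8760/(11334 + 9604) = 8760/20938 = 8760*(1/20938) = 4380/10469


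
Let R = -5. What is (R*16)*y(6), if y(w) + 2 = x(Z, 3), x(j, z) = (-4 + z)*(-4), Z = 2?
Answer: -160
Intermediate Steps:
x(j, z) = 16 - 4*z
y(w) = 2 (y(w) = -2 + (16 - 4*3) = -2 + (16 - 12) = -2 + 4 = 2)
(R*16)*y(6) = -5*16*2 = -80*2 = -160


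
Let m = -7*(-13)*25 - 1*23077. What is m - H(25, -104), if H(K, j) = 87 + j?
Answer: -20785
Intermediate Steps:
m = -20802 (m = 91*25 - 23077 = 2275 - 23077 = -20802)
m - H(25, -104) = -20802 - (87 - 104) = -20802 - 1*(-17) = -20802 + 17 = -20785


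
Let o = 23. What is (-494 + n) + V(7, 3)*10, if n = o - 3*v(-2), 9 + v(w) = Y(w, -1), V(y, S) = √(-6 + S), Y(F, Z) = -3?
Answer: -435 + 10*I*√3 ≈ -435.0 + 17.32*I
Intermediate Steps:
v(w) = -12 (v(w) = -9 - 3 = -12)
n = 59 (n = 23 - 3*(-12) = 23 + 36 = 59)
(-494 + n) + V(7, 3)*10 = (-494 + 59) + √(-6 + 3)*10 = -435 + √(-3)*10 = -435 + (I*√3)*10 = -435 + 10*I*√3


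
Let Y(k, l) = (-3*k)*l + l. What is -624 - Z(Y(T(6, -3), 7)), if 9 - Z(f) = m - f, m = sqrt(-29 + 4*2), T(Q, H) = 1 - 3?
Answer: -682 + I*sqrt(21) ≈ -682.0 + 4.5826*I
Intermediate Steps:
T(Q, H) = -2
Y(k, l) = l - 3*k*l (Y(k, l) = -3*k*l + l = l - 3*k*l)
m = I*sqrt(21) (m = sqrt(-29 + 8) = sqrt(-21) = I*sqrt(21) ≈ 4.5826*I)
Z(f) = 9 + f - I*sqrt(21) (Z(f) = 9 - (I*sqrt(21) - f) = 9 - (-f + I*sqrt(21)) = 9 + (f - I*sqrt(21)) = 9 + f - I*sqrt(21))
-624 - Z(Y(T(6, -3), 7)) = -624 - (9 + 7*(1 - 3*(-2)) - I*sqrt(21)) = -624 - (9 + 7*(1 + 6) - I*sqrt(21)) = -624 - (9 + 7*7 - I*sqrt(21)) = -624 - (9 + 49 - I*sqrt(21)) = -624 - (58 - I*sqrt(21)) = -624 + (-58 + I*sqrt(21)) = -682 + I*sqrt(21)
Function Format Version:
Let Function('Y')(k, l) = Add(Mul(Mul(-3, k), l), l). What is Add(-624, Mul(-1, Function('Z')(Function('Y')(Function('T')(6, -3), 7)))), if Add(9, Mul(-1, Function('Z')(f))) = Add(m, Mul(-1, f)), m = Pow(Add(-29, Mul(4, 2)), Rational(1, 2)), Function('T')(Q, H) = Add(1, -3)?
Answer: Add(-682, Mul(I, Pow(21, Rational(1, 2)))) ≈ Add(-682.00, Mul(4.5826, I))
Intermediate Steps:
Function('T')(Q, H) = -2
Function('Y')(k, l) = Add(l, Mul(-3, k, l)) (Function('Y')(k, l) = Add(Mul(-3, k, l), l) = Add(l, Mul(-3, k, l)))
m = Mul(I, Pow(21, Rational(1, 2))) (m = Pow(Add(-29, 8), Rational(1, 2)) = Pow(-21, Rational(1, 2)) = Mul(I, Pow(21, Rational(1, 2))) ≈ Mul(4.5826, I))
Function('Z')(f) = Add(9, f, Mul(-1, I, Pow(21, Rational(1, 2)))) (Function('Z')(f) = Add(9, Mul(-1, Add(Mul(I, Pow(21, Rational(1, 2))), Mul(-1, f)))) = Add(9, Mul(-1, Add(Mul(-1, f), Mul(I, Pow(21, Rational(1, 2)))))) = Add(9, Add(f, Mul(-1, I, Pow(21, Rational(1, 2))))) = Add(9, f, Mul(-1, I, Pow(21, Rational(1, 2)))))
Add(-624, Mul(-1, Function('Z')(Function('Y')(Function('T')(6, -3), 7)))) = Add(-624, Mul(-1, Add(9, Mul(7, Add(1, Mul(-3, -2))), Mul(-1, I, Pow(21, Rational(1, 2)))))) = Add(-624, Mul(-1, Add(9, Mul(7, Add(1, 6)), Mul(-1, I, Pow(21, Rational(1, 2)))))) = Add(-624, Mul(-1, Add(9, Mul(7, 7), Mul(-1, I, Pow(21, Rational(1, 2)))))) = Add(-624, Mul(-1, Add(9, 49, Mul(-1, I, Pow(21, Rational(1, 2)))))) = Add(-624, Mul(-1, Add(58, Mul(-1, I, Pow(21, Rational(1, 2)))))) = Add(-624, Add(-58, Mul(I, Pow(21, Rational(1, 2))))) = Add(-682, Mul(I, Pow(21, Rational(1, 2))))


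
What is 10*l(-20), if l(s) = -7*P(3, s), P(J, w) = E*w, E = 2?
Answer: 2800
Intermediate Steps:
P(J, w) = 2*w
l(s) = -14*s
10*l(-20) = 10*(-14*(-20)) = 10*280 = 2800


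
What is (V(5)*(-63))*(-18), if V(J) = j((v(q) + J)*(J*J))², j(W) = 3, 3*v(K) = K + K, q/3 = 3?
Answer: 10206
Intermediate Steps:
q = 9 (q = 3*3 = 9)
v(K) = 2*K/3 (v(K) = (K + K)/3 = (2*K)/3 = 2*K/3)
V(J) = 9 (V(J) = 3² = 9)
(V(5)*(-63))*(-18) = (9*(-63))*(-18) = -567*(-18) = 10206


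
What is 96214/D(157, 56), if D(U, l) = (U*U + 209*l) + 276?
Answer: 96214/36629 ≈ 2.6267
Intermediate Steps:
D(U, l) = 276 + U² + 209*l (D(U, l) = (U² + 209*l) + 276 = 276 + U² + 209*l)
96214/D(157, 56) = 96214/(276 + 157² + 209*56) = 96214/(276 + 24649 + 11704) = 96214/36629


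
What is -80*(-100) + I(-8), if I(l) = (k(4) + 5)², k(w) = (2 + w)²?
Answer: 9681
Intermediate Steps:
I(l) = 1681 (I(l) = ((2 + 4)² + 5)² = (6² + 5)² = (36 + 5)² = 41² = 1681)
-80*(-100) + I(-8) = -80*(-100) + 1681 = 8000 + 1681 = 9681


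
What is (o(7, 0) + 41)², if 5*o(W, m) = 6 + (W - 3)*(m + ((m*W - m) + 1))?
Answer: 1849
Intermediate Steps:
o(W, m) = 6/5 + (1 + W*m)*(-3 + W)/5 (o(W, m) = (6 + (W - 3)*(m + ((m*W - m) + 1)))/5 = (6 + (-3 + W)*(m + ((W*m - m) + 1)))/5 = (6 + (-3 + W)*(m + ((-m + W*m) + 1)))/5 = (6 + (-3 + W)*(m + (1 - m + W*m)))/5 = (6 + (-3 + W)*(1 + W*m))/5 = (6 + (1 + W*m)*(-3 + W))/5 = 6/5 + (1 + W*m)*(-3 + W)/5)
(o(7, 0) + 41)² = ((⅗ + (⅕)*7 - ⅗*7*0 + (⅕)*0*7²) + 41)² = ((⅗ + 7/5 + 0 + (⅕)*0*49) + 41)² = ((⅗ + 7/5 + 0 + 0) + 41)² = (2 + 41)² = 43² = 1849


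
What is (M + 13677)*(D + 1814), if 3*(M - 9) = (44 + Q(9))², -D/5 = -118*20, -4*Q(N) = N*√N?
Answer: 1540943701/8 ≈ 1.9262e+8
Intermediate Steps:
Q(N) = -N^(3/2)/4 (Q(N) = -N*√N/4 = -N^(3/2)/4)
D = 11800 (D = -(-590)*20 = -5*(-2360) = 11800)
M = 22633/48 (M = 9 + (44 - 9^(3/2)/4)²/3 = 9 + (44 - ¼*27)²/3 = 9 + (44 - 27/4)²/3 = 9 + (149/4)²/3 = 9 + (⅓)*(22201/16) = 9 + 22201/48 = 22633/48 ≈ 471.52)
(M + 13677)*(D + 1814) = (22633/48 + 13677)*(11800 + 1814) = (679129/48)*13614 = 1540943701/8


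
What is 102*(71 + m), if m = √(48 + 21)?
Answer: 7242 + 102*√69 ≈ 8089.3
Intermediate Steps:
m = √69 ≈ 8.3066
102*(71 + m) = 102*(71 + √69) = 7242 + 102*√69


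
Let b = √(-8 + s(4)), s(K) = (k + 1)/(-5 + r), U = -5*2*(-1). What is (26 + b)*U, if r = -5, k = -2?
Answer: 260 + I*√790 ≈ 260.0 + 28.107*I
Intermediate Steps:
U = 10 (U = -10*(-1) = 10)
s(K) = ⅒ (s(K) = (-2 + 1)/(-5 - 5) = -1/(-10) = -1*(-⅒) = ⅒)
b = I*√790/10 (b = √(-8 + ⅒) = √(-79/10) = I*√790/10 ≈ 2.8107*I)
(26 + b)*U = (26 + I*√790/10)*10 = 260 + I*√790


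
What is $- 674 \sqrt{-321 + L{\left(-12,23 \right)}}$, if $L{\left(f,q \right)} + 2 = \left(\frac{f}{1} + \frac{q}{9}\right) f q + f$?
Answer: $- \frac{674 \sqrt{20445}}{3} \approx -32124.0$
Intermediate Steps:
$L{\left(f,q \right)} = -2 + f + f q \left(f + \frac{q}{9}\right)$ ($L{\left(f,q \right)} = -2 + \left(\left(\frac{f}{1} + \frac{q}{9}\right) f q + f\right) = -2 + \left(\left(f 1 + q \frac{1}{9}\right) f q + f\right) = -2 + \left(\left(f + \frac{q}{9}\right) f q + f\right) = -2 + \left(f \left(f + \frac{q}{9}\right) q + f\right) = -2 + \left(f q \left(f + \frac{q}{9}\right) + f\right) = -2 + \left(f + f q \left(f + \frac{q}{9}\right)\right) = -2 + f + f q \left(f + \frac{q}{9}\right)$)
$- 674 \sqrt{-321 + L{\left(-12,23 \right)}} = - 674 \sqrt{-321 + \left(-2 - 12 + 23 \left(-12\right)^{2} + \frac{1}{9} \left(-12\right) 23^{2}\right)} = - 674 \sqrt{-321 + \left(-2 - 12 + 23 \cdot 144 + \frac{1}{9} \left(-12\right) 529\right)} = - 674 \sqrt{-321 - - \frac{7778}{3}} = - 674 \sqrt{-321 + \frac{7778}{3}} = - 674 \sqrt{\frac{6815}{3}} = - 674 \frac{\sqrt{20445}}{3} = - \frac{674 \sqrt{20445}}{3}$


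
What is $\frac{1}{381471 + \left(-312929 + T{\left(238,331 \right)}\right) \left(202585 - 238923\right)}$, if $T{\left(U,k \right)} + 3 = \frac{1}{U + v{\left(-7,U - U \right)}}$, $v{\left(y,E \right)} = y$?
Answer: $\frac{231}{2626863700159} \approx 8.7938 \cdot 10^{-11}$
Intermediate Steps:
$T{\left(U,k \right)} = -3 + \frac{1}{-7 + U}$ ($T{\left(U,k \right)} = -3 + \frac{1}{U - 7} = -3 + \frac{1}{-7 + U}$)
$\frac{1}{381471 + \left(-312929 + T{\left(238,331 \right)}\right) \left(202585 - 238923\right)} = \frac{1}{381471 + \left(-312929 + \frac{22 - 714}{-7 + 238}\right) \left(202585 - 238923\right)} = \frac{1}{381471 + \left(-312929 + \frac{22 - 714}{231}\right) \left(-36338\right)} = \frac{1}{381471 + \left(-312929 + \frac{1}{231} \left(-692\right)\right) \left(-36338\right)} = \frac{1}{381471 + \left(-312929 - \frac{692}{231}\right) \left(-36338\right)} = \frac{1}{381471 - - \frac{2626775580358}{231}} = \frac{1}{381471 + \frac{2626775580358}{231}} = \frac{1}{\frac{2626863700159}{231}} = \frac{231}{2626863700159}$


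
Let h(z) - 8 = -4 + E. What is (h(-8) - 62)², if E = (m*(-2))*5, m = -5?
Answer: 64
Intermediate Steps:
E = 50 (E = -5*(-2)*5 = 10*5 = 50)
h(z) = 54 (h(z) = 8 + (-4 + 50) = 8 + 46 = 54)
(h(-8) - 62)² = (54 - 62)² = (-8)² = 64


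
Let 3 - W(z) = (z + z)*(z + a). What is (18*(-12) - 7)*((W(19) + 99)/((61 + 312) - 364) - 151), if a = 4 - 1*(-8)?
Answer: 543005/9 ≈ 60334.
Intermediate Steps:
a = 12 (a = 4 + 8 = 12)
W(z) = 3 - 2*z*(12 + z) (W(z) = 3 - (z + z)*(z + 12) = 3 - 2*z*(12 + z))
(18*(-12) - 7)*((W(19) + 99)/((61 + 312) - 364) - 151) = (18*(-12) - 7)*(((3 - 24*19 - 2*19²) + 99)/((61 + 312) - 364) - 151) = (-216 - 7)*(((3 - 456 - 2*361) + 99)/(373 - 364) - 151) = -223*(((3 - 456 - 722) + 99)/9 - 151) = -223*((-1175 + 99)*(⅑) - 151) = -223*(-1076*⅑ - 151) = -223*(-1076/9 - 151) = -223*(-2435/9) = 543005/9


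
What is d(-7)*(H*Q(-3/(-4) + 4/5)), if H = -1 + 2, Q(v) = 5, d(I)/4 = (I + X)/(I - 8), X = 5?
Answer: 8/3 ≈ 2.6667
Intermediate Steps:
d(I) = 4*(5 + I)/(-8 + I) (d(I) = 4*((I + 5)/(I - 8)) = 4*((5 + I)/(-8 + I)) = 4*(5 + I)/(-8 + I))
H = 1
d(-7)*(H*Q(-3/(-4) + 4/5)) = (4*(5 - 7)/(-8 - 7))*(1*5) = (4*(-2)/(-15))*5 = (4*(-1/15)*(-2))*5 = (8/15)*5 = 8/3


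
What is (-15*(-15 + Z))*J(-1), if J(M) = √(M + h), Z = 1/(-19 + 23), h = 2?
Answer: 885/4 ≈ 221.25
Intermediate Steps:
Z = ¼ (Z = 1/4 = ¼ ≈ 0.25000)
J(M) = √(2 + M) (J(M) = √(M + 2) = √(2 + M))
(-15*(-15 + Z))*J(-1) = (-15*(-15 + ¼))*√(2 - 1) = (-15*(-59/4))*√1 = (885/4)*1 = 885/4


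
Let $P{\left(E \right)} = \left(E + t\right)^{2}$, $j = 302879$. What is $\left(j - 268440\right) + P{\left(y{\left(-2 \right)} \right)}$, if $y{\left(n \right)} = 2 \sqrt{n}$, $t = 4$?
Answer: $34447 + 16 i \sqrt{2} \approx 34447.0 + 22.627 i$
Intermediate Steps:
$P{\left(E \right)} = \left(4 + E\right)^{2}$ ($P{\left(E \right)} = \left(E + 4\right)^{2} = \left(4 + E\right)^{2}$)
$\left(j - 268440\right) + P{\left(y{\left(-2 \right)} \right)} = \left(302879 - 268440\right) + \left(4 + 2 \sqrt{-2}\right)^{2} = 34439 + \left(4 + 2 i \sqrt{2}\right)^{2}$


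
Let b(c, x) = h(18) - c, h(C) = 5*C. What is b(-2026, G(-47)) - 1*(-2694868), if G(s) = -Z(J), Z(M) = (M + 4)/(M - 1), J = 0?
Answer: 2696984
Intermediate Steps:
Z(M) = (4 + M)/(-1 + M)
G(s) = 4 (G(s) = -(4 + 0)/(-1 + 0) = -4/(-1) = -(-1)*4 = -1*(-4) = 4)
b(c, x) = 90 - c (b(c, x) = 5*18 - c = 90 - c)
b(-2026, G(-47)) - 1*(-2694868) = (90 - 1*(-2026)) - 1*(-2694868) = (90 + 2026) + 2694868 = 2116 + 2694868 = 2696984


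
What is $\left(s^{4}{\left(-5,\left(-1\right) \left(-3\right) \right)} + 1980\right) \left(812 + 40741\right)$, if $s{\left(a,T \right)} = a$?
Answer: $108245565$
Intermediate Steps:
$\left(s^{4}{\left(-5,\left(-1\right) \left(-3\right) \right)} + 1980\right) \left(812 + 40741\right) = \left(\left(-5\right)^{4} + 1980\right) \left(812 + 40741\right) = \left(625 + 1980\right) 41553 = 2605 \cdot 41553 = 108245565$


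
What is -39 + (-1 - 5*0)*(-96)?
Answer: 57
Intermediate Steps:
-39 + (-1 - 5*0)*(-96) = -39 + (-1 + 0)*(-96) = -39 - 1*(-96) = -39 + 96 = 57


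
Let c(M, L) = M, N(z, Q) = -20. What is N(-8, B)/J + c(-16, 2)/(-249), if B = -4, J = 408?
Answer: 43/2822 ≈ 0.015237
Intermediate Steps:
N(-8, B)/J + c(-16, 2)/(-249) = -20/408 - 16/(-249) = -20*1/408 - 16*(-1/249) = -5/102 + 16/249 = 43/2822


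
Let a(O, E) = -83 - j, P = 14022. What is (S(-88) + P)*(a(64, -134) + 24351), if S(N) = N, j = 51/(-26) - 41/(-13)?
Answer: 4395738079/13 ≈ 3.3813e+8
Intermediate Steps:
j = 31/26 (j = 51*(-1/26) - 41*(-1/13) = -51/26 + 41/13 = 31/26 ≈ 1.1923)
a(O, E) = -2189/26 (a(O, E) = -83 - 1*31/26 = -83 - 31/26 = -2189/26)
(S(-88) + P)*(a(64, -134) + 24351) = (-88 + 14022)*(-2189/26 + 24351) = 13934*(630937/26) = 4395738079/13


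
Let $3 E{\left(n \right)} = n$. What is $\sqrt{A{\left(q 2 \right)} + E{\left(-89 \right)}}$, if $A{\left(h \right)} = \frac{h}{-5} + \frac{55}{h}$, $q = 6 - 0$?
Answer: $\frac{i \sqrt{24735}}{30} \approx 5.2425 i$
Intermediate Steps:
$E{\left(n \right)} = \frac{n}{3}$
$q = 6$ ($q = 6 + 0 = 6$)
$A{\left(h \right)} = \frac{55}{h} - \frac{h}{5}$ ($A{\left(h \right)} = h \left(- \frac{1}{5}\right) + \frac{55}{h} = - \frac{h}{5} + \frac{55}{h} = \frac{55}{h} - \frac{h}{5}$)
$\sqrt{A{\left(q 2 \right)} + E{\left(-89 \right)}} = \sqrt{\left(\frac{55}{6 \cdot 2} - \frac{6 \cdot 2}{5}\right) + \frac{1}{3} \left(-89\right)} = \sqrt{\left(\frac{55}{12} - \frac{12}{5}\right) - \frac{89}{3}} = \sqrt{\frac{131}{60} - \frac{89}{3}} = \sqrt{- \frac{1649}{60}} = \frac{i \sqrt{24735}}{30}$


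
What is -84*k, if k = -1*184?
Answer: 15456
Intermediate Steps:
k = -184
-84*k = -84*(-184) = 15456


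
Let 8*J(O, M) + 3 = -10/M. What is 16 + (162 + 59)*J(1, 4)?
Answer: -2175/16 ≈ -135.94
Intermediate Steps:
J(O, M) = -3/8 - 5/(4*M) (J(O, M) = -3/8 + (-10/M)/8 = -3/8 - 5/(4*M))
16 + (162 + 59)*J(1, 4) = 16 + (162 + 59)*((⅛)*(-10 - 3*4)/4) = 16 + 221*((⅛)*(¼)*(-10 - 12)) = 16 + 221*((⅛)*(¼)*(-22)) = 16 + 221*(-11/16) = 16 - 2431/16 = -2175/16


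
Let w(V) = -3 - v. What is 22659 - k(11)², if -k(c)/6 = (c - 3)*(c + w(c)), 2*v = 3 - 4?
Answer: -143805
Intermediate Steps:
v = -½ (v = (3 - 4)/2 = (½)*(-1) = -½ ≈ -0.50000)
w(V) = -5/2 (w(V) = -3 - 1*(-½) = -3 + ½ = -5/2)
k(c) = -6*(-3 + c)*(-5/2 + c) (k(c) = -6*(c - 3)*(c - 5/2) = -6*(-3 + c)*(-5/2 + c))
22659 - k(11)² = 22659 - (-45 - 6*11² + 33*11)² = 22659 - (-45 - 6*121 + 363)² = 22659 - (-45 - 726 + 363)² = 22659 - 1*(-408)² = 22659 - 1*166464 = 22659 - 166464 = -143805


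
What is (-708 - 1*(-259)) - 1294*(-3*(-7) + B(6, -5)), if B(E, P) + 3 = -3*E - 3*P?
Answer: -19859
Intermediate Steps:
B(E, P) = -3 - 3*E - 3*P (B(E, P) = -3 + (-3*E - 3*P) = -3 - 3*E - 3*P)
(-708 - 1*(-259)) - 1294*(-3*(-7) + B(6, -5)) = (-708 - 1*(-259)) - 1294*(-3*(-7) + (-3 - 3*6 - 3*(-5))) = (-708 + 259) - 1294*(21 + (-3 - 18 + 15)) = -449 - 1294*(21 - 6) = -449 - 1294*15 = -449 - 19410 = -19859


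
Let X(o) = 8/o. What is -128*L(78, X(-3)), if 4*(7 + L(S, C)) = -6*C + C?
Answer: 1408/3 ≈ 469.33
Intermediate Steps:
L(S, C) = -7 - 5*C/4 (L(S, C) = -7 + (-6*C + C)/4 = -7 + (-5*C)/4 = -7 - 5*C/4)
-128*L(78, X(-3)) = -128*(-7 - 10/(-3)) = -128*(-7 - 10*(-1)/3) = -128*(-7 - 5/4*(-8/3)) = -128*(-7 + 10/3) = -128*(-11/3) = 1408/3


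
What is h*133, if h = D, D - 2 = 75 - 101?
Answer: -3192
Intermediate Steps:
D = -24 (D = 2 + (75 - 101) = 2 - 26 = -24)
h = -24
h*133 = -24*133 = -3192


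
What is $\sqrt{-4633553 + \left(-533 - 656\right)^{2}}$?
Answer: $2 i \sqrt{804958} \approx 1794.4 i$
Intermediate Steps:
$\sqrt{-4633553 + \left(-533 - 656\right)^{2}} = \sqrt{-4633553 + \left(-1189\right)^{2}} = \sqrt{-4633553 + 1413721} = \sqrt{-3219832} = 2 i \sqrt{804958}$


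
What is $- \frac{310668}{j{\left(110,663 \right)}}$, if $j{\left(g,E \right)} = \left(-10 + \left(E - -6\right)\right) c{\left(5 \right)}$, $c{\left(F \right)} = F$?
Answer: $- \frac{310668}{3295} \approx -94.285$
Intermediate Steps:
$j{\left(g,E \right)} = -20 + 5 E$ ($j{\left(g,E \right)} = \left(-10 + \left(E - -6\right)\right) 5 = \left(-10 + \left(E + 6\right)\right) 5 = \left(-10 + \left(6 + E\right)\right) 5 = \left(-4 + E\right) 5 = -20 + 5 E$)
$- \frac{310668}{j{\left(110,663 \right)}} = - \frac{310668}{-20 + 5 \cdot 663} = - \frac{310668}{-20 + 3315} = - \frac{310668}{3295}$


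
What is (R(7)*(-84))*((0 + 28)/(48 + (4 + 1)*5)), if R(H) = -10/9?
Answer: 7840/219 ≈ 35.799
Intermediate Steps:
R(H) = -10/9 (R(H) = -10*⅑ = -10/9)
(R(7)*(-84))*((0 + 28)/(48 + (4 + 1)*5)) = (-10/9*(-84))*((0 + 28)/(48 + (4 + 1)*5)) = 280*(28/(48 + 5*5))/3 = 280*(28/(48 + 25))/3 = 280*(28/73)/3 = 280*(28*(1/73))/3 = (280/3)*(28/73) = 7840/219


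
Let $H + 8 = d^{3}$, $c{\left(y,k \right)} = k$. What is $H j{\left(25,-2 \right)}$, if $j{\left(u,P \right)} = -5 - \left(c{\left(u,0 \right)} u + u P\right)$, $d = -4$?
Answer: $-3240$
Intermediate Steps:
$H = -72$ ($H = -8 + \left(-4\right)^{3} = -8 - 64 = -72$)
$j{\left(u,P \right)} = -5 - P u$ ($j{\left(u,P \right)} = -5 - \left(0 u + u P\right) = -5 - \left(0 + P u\right) = -5 - P u$)
$H j{\left(25,-2 \right)} = - 72 \left(-5 - \left(-2\right) 25\right) = - 72 \left(-5 + 50\right) = \left(-72\right) 45 = -3240$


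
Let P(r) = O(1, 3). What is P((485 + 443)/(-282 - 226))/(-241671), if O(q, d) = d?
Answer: -1/80557 ≈ -1.2414e-5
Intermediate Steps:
P(r) = 3
P((485 + 443)/(-282 - 226))/(-241671) = 3/(-241671) = 3*(-1/241671) = -1/80557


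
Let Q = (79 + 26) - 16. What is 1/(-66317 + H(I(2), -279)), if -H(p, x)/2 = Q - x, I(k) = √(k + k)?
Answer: -1/67053 ≈ -1.4914e-5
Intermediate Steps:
I(k) = √2*√k (I(k) = √(2*k) = √2*√k)
Q = 89 (Q = 105 - 16 = 89)
H(p, x) = -178 + 2*x (H(p, x) = -2*(89 - x) = -178 + 2*x)
1/(-66317 + H(I(2), -279)) = 1/(-66317 + (-178 + 2*(-279))) = 1/(-66317 + (-178 - 558)) = 1/(-66317 - 736) = 1/(-67053) = -1/67053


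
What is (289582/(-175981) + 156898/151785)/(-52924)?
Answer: 4085784233/353416893880635 ≈ 1.1561e-5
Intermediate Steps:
(289582/(-175981) + 156898/151785)/(-52924) = (289582*(-1/175981) + 156898*(1/151785))*(-1/52924) = (-289582/175981 + 156898/151785)*(-1/52924) = -16343136932/26711276085*(-1/52924) = 4085784233/353416893880635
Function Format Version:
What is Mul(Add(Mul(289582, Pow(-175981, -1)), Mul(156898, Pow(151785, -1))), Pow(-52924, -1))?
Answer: Rational(4085784233, 353416893880635) ≈ 1.1561e-5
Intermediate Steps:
Mul(Add(Mul(289582, Pow(-175981, -1)), Mul(156898, Pow(151785, -1))), Pow(-52924, -1)) = Mul(Add(Mul(289582, Rational(-1, 175981)), Mul(156898, Rational(1, 151785))), Rational(-1, 52924)) = Mul(Add(Rational(-289582, 175981), Rational(156898, 151785)), Rational(-1, 52924)) = Mul(Rational(-16343136932, 26711276085), Rational(-1, 52924)) = Rational(4085784233, 353416893880635)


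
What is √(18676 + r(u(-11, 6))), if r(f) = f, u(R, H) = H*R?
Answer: √18610 ≈ 136.42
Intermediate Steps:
√(18676 + r(u(-11, 6))) = √(18676 + 6*(-11)) = √(18676 - 66) = √18610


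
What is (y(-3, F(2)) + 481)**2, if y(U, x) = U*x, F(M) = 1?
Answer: 228484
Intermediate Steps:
(y(-3, F(2)) + 481)**2 = (-3*1 + 481)**2 = (-3 + 481)**2 = 478**2 = 228484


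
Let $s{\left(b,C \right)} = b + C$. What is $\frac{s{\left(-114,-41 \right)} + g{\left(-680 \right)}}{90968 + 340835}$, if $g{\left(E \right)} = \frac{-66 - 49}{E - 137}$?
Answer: $- \frac{126520}{352783051} \approx -0.00035863$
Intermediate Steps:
$s{\left(b,C \right)} = C + b$
$g{\left(E \right)} = - \frac{115}{-137 + E}$
$\frac{s{\left(-114,-41 \right)} + g{\left(-680 \right)}}{90968 + 340835} = \frac{\left(-41 - 114\right) - \frac{115}{-137 - 680}}{90968 + 340835} = \frac{-155 - \frac{115}{-817}}{431803} = \left(-155 - - \frac{115}{817}\right) \frac{1}{431803} = \left(-155 + \frac{115}{817}\right) \frac{1}{431803} = \left(- \frac{126520}{817}\right) \frac{1}{431803} = - \frac{126520}{352783051}$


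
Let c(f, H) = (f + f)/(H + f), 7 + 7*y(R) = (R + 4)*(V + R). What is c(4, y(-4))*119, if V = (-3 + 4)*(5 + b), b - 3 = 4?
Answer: 952/3 ≈ 317.33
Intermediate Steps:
b = 7 (b = 3 + 4 = 7)
V = 12 (V = (-3 + 4)*(5 + 7) = 1*12 = 12)
y(R) = -1 + (4 + R)*(12 + R)/7 (y(R) = -1 + ((R + 4)*(12 + R))/7 = -1 + ((4 + R)*(12 + R))/7 = -1 + (4 + R)*(12 + R)/7)
c(f, H) = 2*f/(H + f) (c(f, H) = (2*f)/(H + f) = 2*f/(H + f))
c(4, y(-4))*119 = (2*4/((41/7 + (1/7)*(-4)**2 + (16/7)*(-4)) + 4))*119 = (2*4/((41/7 + (1/7)*16 - 64/7) + 4))*119 = (2*4/((41/7 + 16/7 - 64/7) + 4))*119 = (2*4/(-1 + 4))*119 = (2*4/3)*119 = (2*4*(1/3))*119 = (8/3)*119 = 952/3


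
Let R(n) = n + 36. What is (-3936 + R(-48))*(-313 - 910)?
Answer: 4828404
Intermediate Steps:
R(n) = 36 + n
(-3936 + R(-48))*(-313 - 910) = (-3936 + (36 - 48))*(-313 - 910) = (-3936 - 12)*(-1223) = -3948*(-1223) = 4828404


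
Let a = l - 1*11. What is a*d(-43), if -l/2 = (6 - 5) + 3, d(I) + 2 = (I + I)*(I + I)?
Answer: -140486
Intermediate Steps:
d(I) = -2 + 4*I**2 (d(I) = -2 + (I + I)*(I + I) = -2 + (2*I)*(2*I) = -2 + 4*I**2)
l = -8 (l = -2*((6 - 5) + 3) = -2*(1 + 3) = -2*4 = -8)
a = -19 (a = -8 - 1*11 = -8 - 11 = -19)
a*d(-43) = -19*(-2 + 4*(-43)**2) = -19*(-2 + 4*1849) = -19*(-2 + 7396) = -19*7394 = -140486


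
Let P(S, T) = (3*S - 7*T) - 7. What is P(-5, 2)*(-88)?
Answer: 3168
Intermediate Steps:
P(S, T) = -7 - 7*T + 3*S (P(S, T) = (-7*T + 3*S) - 7 = -7 - 7*T + 3*S)
P(-5, 2)*(-88) = (-7 - 7*2 + 3*(-5))*(-88) = (-7 - 14 - 15)*(-88) = -36*(-88) = 3168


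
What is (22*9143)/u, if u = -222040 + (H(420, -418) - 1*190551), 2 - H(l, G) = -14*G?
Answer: -201146/418441 ≈ -0.48070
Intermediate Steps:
H(l, G) = 2 + 14*G (H(l, G) = 2 - (-14)*G = 2 + 14*G)
u = -418441 (u = -222040 + ((2 + 14*(-418)) - 1*190551) = -222040 + ((2 - 5852) - 190551) = -222040 + (-5850 - 190551) = -222040 - 196401 = -418441)
(22*9143)/u = (22*9143)/(-418441) = 201146*(-1/418441) = -201146/418441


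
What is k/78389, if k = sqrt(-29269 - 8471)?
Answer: 2*I*sqrt(9435)/78389 ≈ 0.0024783*I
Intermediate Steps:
k = 2*I*sqrt(9435) (k = sqrt(-37740) = 2*I*sqrt(9435) ≈ 194.27*I)
k/78389 = (2*I*sqrt(9435))/78389 = (2*I*sqrt(9435))*(1/78389) = 2*I*sqrt(9435)/78389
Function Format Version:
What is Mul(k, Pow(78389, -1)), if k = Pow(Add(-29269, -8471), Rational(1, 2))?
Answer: Mul(Rational(2, 78389), I, Pow(9435, Rational(1, 2))) ≈ Mul(0.0024783, I)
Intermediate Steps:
k = Mul(2, I, Pow(9435, Rational(1, 2))) (k = Pow(-37740, Rational(1, 2)) = Mul(2, I, Pow(9435, Rational(1, 2))) ≈ Mul(194.27, I))
Mul(k, Pow(78389, -1)) = Mul(Mul(2, I, Pow(9435, Rational(1, 2))), Pow(78389, -1)) = Mul(Mul(2, I, Pow(9435, Rational(1, 2))), Rational(1, 78389)) = Mul(Rational(2, 78389), I, Pow(9435, Rational(1, 2)))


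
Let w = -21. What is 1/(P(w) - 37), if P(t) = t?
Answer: -1/58 ≈ -0.017241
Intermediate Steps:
1/(P(w) - 37) = 1/(-21 - 37) = 1/(-58) = -1/58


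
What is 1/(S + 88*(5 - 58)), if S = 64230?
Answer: 1/59566 ≈ 1.6788e-5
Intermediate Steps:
1/(S + 88*(5 - 58)) = 1/(64230 + 88*(5 - 58)) = 1/(64230 + 88*(-53)) = 1/(64230 - 4664) = 1/59566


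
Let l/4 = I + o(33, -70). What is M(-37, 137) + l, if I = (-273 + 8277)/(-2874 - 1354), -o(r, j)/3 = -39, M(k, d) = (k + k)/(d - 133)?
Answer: 934235/2114 ≈ 441.93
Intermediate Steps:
M(k, d) = 2*k/(-133 + d) (M(k, d) = (2*k)/(-133 + d) = 2*k/(-133 + d))
o(r, j) = 117 (o(r, j) = -3*(-39) = 117)
I = -2001/1057 (I = 8004/(-4228) = 8004*(-1/4228) = -2001/1057 ≈ -1.8931)
l = 486672/1057 (l = 4*(-2001/1057 + 117) = 4*(121668/1057) = 486672/1057 ≈ 460.43)
M(-37, 137) + l = 2*(-37)/(-133 + 137) + 486672/1057 = 2*(-37)/4 + 486672/1057 = 2*(-37)*(1/4) + 486672/1057 = -37/2 + 486672/1057 = 934235/2114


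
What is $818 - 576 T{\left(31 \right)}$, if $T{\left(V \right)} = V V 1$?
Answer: $-552718$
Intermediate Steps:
$T{\left(V \right)} = V^{2}$ ($T{\left(V \right)} = V^{2} \cdot 1 = V^{2}$)
$818 - 576 T{\left(31 \right)} = 818 - 576 \cdot 31^{2} = 818 - 553536 = -552718$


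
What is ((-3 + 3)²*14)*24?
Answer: 0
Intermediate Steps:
((-3 + 3)²*14)*24 = (0²*14)*24 = (0*14)*24 = 0*24 = 0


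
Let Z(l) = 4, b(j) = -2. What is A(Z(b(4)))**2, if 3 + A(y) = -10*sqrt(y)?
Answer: 529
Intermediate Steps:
A(y) = -3 - 10*sqrt(y)
A(Z(b(4)))**2 = (-3 - 10*sqrt(4))**2 = (-3 - 10*2)**2 = (-3 - 20)**2 = (-23)**2 = 529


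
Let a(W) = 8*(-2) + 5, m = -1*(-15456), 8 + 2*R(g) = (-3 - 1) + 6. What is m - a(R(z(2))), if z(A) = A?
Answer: 15467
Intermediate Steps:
R(g) = -3 (R(g) = -4 + ((-3 - 1) + 6)/2 = -4 + (-4 + 6)/2 = -4 + (½)*2 = -4 + 1 = -3)
m = 15456
a(W) = -11 (a(W) = -16 + 5 = -11)
m - a(R(z(2))) = 15456 - 1*(-11) = 15456 + 11 = 15467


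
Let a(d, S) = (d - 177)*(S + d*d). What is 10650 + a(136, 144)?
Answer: -753590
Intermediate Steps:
a(d, S) = (-177 + d)*(S + d**2)
10650 + a(136, 144) = 10650 + (136**3 - 177*144 - 177*136**2 + 144*136) = 10650 + (2515456 - 25488 - 177*18496 + 19584) = 10650 + (2515456 - 25488 - 3273792 + 19584) = 10650 - 764240 = -753590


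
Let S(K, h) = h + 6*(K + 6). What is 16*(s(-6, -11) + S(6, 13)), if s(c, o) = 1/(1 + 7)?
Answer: 1362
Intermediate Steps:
s(c, o) = ⅛ (s(c, o) = 1/8 = ⅛)
S(K, h) = 36 + h + 6*K (S(K, h) = h + 6*(6 + K) = h + (36 + 6*K) = 36 + h + 6*K)
16*(s(-6, -11) + S(6, 13)) = 16*(⅛ + (36 + 13 + 6*6)) = 16*(⅛ + (36 + 13 + 36)) = 16*(⅛ + 85) = 16*(681/8) = 1362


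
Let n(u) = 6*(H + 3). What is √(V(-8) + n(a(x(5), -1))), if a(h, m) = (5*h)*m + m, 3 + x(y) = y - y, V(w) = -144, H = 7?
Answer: 2*I*√21 ≈ 9.1651*I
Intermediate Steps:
x(y) = -3 (x(y) = -3 + (y - y) = -3 + 0 = -3)
a(h, m) = m + 5*h*m (a(h, m) = 5*h*m + m = m + 5*h*m)
n(u) = 60 (n(u) = 6*(7 + 3) = 6*10 = 60)
√(V(-8) + n(a(x(5), -1))) = √(-144 + 60) = √(-84) = 2*I*√21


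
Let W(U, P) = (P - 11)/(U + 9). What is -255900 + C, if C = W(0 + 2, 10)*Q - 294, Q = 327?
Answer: -2818461/11 ≈ -2.5622e+5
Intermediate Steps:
W(U, P) = (-11 + P)/(9 + U)
C = -3561/11 (C = ((-11 + 10)/(9 + (0 + 2)))*327 - 294 = (-1/(9 + 2))*327 - 294 = (-1/11)*327 - 294 = ((1/11)*(-1))*327 - 294 = -1/11*327 - 294 = -327/11 - 294 = -3561/11 ≈ -323.73)
-255900 + C = -255900 - 3561/11 = -2818461/11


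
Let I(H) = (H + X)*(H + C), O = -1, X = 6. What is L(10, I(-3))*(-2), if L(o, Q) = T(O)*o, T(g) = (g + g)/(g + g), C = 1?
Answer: -20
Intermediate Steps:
I(H) = (1 + H)*(6 + H) (I(H) = (H + 6)*(H + 1) = (6 + H)*(1 + H) = (1 + H)*(6 + H))
T(g) = 1 (T(g) = (2*g)/((2*g)) = (2*g)*(1/(2*g)) = 1)
L(o, Q) = o (L(o, Q) = 1*o = o)
L(10, I(-3))*(-2) = 10*(-2) = -20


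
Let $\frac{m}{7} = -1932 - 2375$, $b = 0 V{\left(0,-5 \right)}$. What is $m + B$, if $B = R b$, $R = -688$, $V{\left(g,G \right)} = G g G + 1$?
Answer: $-30149$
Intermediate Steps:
$V{\left(g,G \right)} = 1 + g G^{2}$ ($V{\left(g,G \right)} = g G^{2} + 1 = 1 + g G^{2}$)
$b = 0$ ($b = 0 \left(1 + 0 \left(-5\right)^{2}\right) = 0 \left(1 + 0 \cdot 25\right) = 0 \left(1 + 0\right) = 0 \cdot 1 = 0$)
$m = -30149$ ($m = 7 \left(-1932 - 2375\right) = 7 \left(-4307\right) = -30149$)
$B = 0$ ($B = \left(-688\right) 0 = 0$)
$m + B = -30149 + 0 = -30149$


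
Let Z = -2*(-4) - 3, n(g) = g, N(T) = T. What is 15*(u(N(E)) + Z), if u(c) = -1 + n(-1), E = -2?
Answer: 45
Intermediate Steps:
u(c) = -2 (u(c) = -1 - 1 = -2)
Z = 5 (Z = 8 - 3 = 5)
15*(u(N(E)) + Z) = 15*(-2 + 5) = 15*3 = 45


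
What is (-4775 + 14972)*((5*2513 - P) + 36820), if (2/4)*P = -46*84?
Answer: 582381261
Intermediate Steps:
P = -7728 (P = 2*(-46*84) = 2*(-3864) = -7728)
(-4775 + 14972)*((5*2513 - P) + 36820) = (-4775 + 14972)*((5*2513 - 1*(-7728)) + 36820) = 10197*((12565 + 7728) + 36820) = 10197*(20293 + 36820) = 10197*57113 = 582381261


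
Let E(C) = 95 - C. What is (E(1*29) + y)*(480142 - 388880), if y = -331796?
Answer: -30274343260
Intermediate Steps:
(E(1*29) + y)*(480142 - 388880) = ((95 - 29) - 331796)*(480142 - 388880) = ((95 - 1*29) - 331796)*91262 = ((95 - 29) - 331796)*91262 = (66 - 331796)*91262 = -331730*91262 = -30274343260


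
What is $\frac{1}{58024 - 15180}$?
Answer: $\frac{1}{42844} \approx 2.334 \cdot 10^{-5}$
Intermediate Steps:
$\frac{1}{58024 - 15180} = \frac{1}{42844}$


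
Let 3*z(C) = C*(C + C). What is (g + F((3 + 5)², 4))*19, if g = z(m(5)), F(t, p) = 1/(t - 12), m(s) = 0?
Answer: 19/52 ≈ 0.36538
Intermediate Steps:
z(C) = 2*C²/3 (z(C) = (C*(C + C))/3 = (C*(2*C))/3 = (2*C²)/3 = 2*C²/3)
F(t, p) = 1/(-12 + t)
g = 0 (g = (⅔)*0² = (⅔)*0 = 0)
(g + F((3 + 5)², 4))*19 = (0 + 1/(-12 + (3 + 5)²))*19 = (0 + 1/(-12 + 8²))*19 = (0 + 1/(-12 + 64))*19 = (0 + 1/52)*19 = (1/52)*19 = 19/52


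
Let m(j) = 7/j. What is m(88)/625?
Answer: 7/55000 ≈ 0.00012727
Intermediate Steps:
m(88)/625 = (7/88)/625 = (7*(1/88))*(1/625) = (7/88)*(1/625) = 7/55000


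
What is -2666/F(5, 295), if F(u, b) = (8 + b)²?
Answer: -2666/91809 ≈ -0.029039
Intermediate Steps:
-2666/F(5, 295) = -2666/(8 + 295)² = -2666/(303²) = -2666/91809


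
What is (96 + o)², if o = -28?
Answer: 4624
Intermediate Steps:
(96 + o)² = (96 - 28)² = 68² = 4624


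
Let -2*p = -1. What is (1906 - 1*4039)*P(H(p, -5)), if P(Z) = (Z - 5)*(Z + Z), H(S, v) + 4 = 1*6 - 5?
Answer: -102384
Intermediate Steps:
p = 1/2 (p = -1/2*(-1) = 1/2 ≈ 0.50000)
H(S, v) = -3 (H(S, v) = -4 + (1*6 - 5) = -4 + (6 - 5) = -4 + 1 = -3)
P(Z) = 2*Z*(-5 + Z) (P(Z) = (-5 + Z)*(2*Z) = 2*Z*(-5 + Z))
(1906 - 1*4039)*P(H(p, -5)) = (1906 - 1*4039)*(2*(-3)*(-5 - 3)) = (1906 - 4039)*(2*(-3)*(-8)) = -2133*48 = -102384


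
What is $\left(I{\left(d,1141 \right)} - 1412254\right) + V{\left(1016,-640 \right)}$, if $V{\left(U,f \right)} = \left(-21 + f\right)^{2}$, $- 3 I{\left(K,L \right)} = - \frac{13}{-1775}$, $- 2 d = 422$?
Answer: $- \frac{5193648238}{5325} \approx -9.7533 \cdot 10^{5}$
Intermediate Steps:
$d = -211$ ($d = \left(- \frac{1}{2}\right) 422 = -211$)
$I{\left(K,L \right)} = - \frac{13}{5325}$ ($I{\left(K,L \right)} = - \frac{\left(-13\right) \frac{1}{-1775}}{3} = - \frac{\left(-13\right) \left(- \frac{1}{1775}\right)}{3} = \left(- \frac{1}{3}\right) \frac{13}{1775} = - \frac{13}{5325}$)
$\left(I{\left(d,1141 \right)} - 1412254\right) + V{\left(1016,-640 \right)} = \left(- \frac{13}{5325} - 1412254\right) + \left(-21 - 640\right)^{2} = - \frac{7520252563}{5325} + \left(-661\right)^{2} = - \frac{7520252563}{5325} + 436921 = - \frac{5193648238}{5325}$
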